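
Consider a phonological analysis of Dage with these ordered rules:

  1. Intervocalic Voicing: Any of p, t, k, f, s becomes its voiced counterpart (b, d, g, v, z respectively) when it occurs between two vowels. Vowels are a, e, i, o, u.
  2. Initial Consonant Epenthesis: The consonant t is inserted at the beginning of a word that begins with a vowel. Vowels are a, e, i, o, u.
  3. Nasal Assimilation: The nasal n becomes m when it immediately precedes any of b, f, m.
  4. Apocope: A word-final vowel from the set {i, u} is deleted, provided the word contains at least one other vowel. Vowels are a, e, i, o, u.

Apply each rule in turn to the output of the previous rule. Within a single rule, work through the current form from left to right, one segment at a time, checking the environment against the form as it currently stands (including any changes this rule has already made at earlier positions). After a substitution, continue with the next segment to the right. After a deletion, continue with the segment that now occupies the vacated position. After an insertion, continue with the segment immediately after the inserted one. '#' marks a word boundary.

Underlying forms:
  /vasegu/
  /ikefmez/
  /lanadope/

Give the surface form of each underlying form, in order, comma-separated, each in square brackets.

/vasegu/:
  1 Intervocalic Voicing: [vasegu] → [vazegu]
  2 Initial Consonant Epenthesis: no change — [vazegu]
  3 Nasal Assimilation: no change — [vazegu]
  4 Apocope: [vazegu] → [vazeg]
/ikefmez/:
  1 Intervocalic Voicing: [ikefmez] → [igefmez]
  2 Initial Consonant Epenthesis: [igefmez] → [tigefmez]
  3 Nasal Assimilation: no change — [tigefmez]
  4 Apocope: no change — [tigefmez]
/lanadope/:
  1 Intervocalic Voicing: [lanadope] → [lanadobe]
  2 Initial Consonant Epenthesis: no change — [lanadobe]
  3 Nasal Assimilation: no change — [lanadobe]
  4 Apocope: no change — [lanadobe]

[vazeg], [tigefmez], [lanadobe]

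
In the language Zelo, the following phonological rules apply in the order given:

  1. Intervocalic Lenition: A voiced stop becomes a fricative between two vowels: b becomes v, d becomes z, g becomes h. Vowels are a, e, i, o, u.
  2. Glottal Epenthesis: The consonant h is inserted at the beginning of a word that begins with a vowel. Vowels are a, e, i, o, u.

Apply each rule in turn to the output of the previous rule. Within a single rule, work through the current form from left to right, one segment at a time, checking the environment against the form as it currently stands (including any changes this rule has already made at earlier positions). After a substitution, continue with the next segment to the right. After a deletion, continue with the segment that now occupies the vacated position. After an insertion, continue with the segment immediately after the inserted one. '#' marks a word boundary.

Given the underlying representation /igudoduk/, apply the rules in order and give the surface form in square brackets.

[hihuzozuk]

1 Intervocalic Lenition: [igudoduk] → [ihuzozuk]
2 Glottal Epenthesis: [ihuzozuk] → [hihuzozuk]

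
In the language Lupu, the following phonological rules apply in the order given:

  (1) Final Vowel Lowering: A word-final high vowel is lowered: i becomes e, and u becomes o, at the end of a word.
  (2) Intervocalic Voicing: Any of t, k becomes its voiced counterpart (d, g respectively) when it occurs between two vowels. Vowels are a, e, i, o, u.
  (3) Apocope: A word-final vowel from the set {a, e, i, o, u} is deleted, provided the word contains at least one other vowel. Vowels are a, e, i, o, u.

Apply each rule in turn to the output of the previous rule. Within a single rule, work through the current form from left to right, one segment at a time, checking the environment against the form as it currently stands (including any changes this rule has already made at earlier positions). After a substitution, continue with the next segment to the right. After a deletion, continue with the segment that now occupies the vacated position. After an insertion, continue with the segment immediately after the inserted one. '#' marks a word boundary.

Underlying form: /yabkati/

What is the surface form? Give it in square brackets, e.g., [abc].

(1) Final Vowel Lowering: [yabkati] → [yabkate]
(2) Intervocalic Voicing: [yabkate] → [yabkade]
(3) Apocope: [yabkade] → [yabkad]

[yabkad]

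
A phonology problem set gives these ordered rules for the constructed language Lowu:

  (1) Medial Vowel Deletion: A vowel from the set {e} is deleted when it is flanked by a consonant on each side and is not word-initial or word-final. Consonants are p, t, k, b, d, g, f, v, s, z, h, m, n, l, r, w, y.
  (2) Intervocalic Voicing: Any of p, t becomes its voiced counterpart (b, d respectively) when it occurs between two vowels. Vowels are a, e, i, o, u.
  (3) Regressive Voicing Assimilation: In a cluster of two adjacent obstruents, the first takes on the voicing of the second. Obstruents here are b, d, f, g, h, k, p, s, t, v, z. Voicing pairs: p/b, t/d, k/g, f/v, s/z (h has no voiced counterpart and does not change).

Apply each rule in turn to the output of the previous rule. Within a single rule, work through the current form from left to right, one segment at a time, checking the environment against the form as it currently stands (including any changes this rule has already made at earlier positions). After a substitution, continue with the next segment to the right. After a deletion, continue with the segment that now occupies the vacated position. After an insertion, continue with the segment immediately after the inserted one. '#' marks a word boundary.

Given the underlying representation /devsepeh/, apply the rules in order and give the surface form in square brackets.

[dfsph]

(1) Medial Vowel Deletion: [devsepeh] → [dvsph]
(2) Intervocalic Voicing: no change — [dvsph]
(3) Regressive Voicing Assimilation: [dvsph] → [dfsph]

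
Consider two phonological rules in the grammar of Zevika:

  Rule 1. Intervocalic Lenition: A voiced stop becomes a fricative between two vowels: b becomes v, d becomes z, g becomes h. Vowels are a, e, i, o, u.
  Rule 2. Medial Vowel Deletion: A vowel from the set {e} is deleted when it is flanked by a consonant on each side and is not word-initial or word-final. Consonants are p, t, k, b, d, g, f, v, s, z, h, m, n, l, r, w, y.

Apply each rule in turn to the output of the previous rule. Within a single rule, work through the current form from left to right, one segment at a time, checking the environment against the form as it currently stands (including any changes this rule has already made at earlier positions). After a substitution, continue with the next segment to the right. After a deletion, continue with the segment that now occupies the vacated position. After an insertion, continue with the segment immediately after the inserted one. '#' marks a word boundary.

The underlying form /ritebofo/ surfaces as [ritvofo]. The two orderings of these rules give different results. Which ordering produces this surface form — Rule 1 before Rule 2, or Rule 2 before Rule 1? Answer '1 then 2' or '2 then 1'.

1 then 2

Order 1 then 2:
  1 Intervocalic Lenition: [ritebofo] → [ritevofo]
  2 Medial Vowel Deletion: [ritevofo] → [ritvofo]
  result: [ritvofo]
Order 2 then 1:
  2 Medial Vowel Deletion: [ritebofo] → [ritbofo]
  1 Intervocalic Lenition: no change — [ritbofo]
  result: [ritbofo]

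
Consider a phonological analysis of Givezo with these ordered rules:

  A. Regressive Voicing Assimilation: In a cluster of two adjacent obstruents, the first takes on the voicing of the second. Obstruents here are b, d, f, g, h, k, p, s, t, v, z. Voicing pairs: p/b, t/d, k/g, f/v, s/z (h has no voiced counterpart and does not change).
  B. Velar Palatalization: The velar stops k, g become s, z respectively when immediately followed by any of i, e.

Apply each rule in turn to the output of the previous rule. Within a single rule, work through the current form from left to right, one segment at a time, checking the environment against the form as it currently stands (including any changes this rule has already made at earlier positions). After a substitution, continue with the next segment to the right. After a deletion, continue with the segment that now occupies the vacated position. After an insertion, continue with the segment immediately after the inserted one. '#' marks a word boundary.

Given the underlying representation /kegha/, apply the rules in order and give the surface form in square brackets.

A Regressive Voicing Assimilation: [kegha] → [kekha]
B Velar Palatalization: [kekha] → [sekha]

[sekha]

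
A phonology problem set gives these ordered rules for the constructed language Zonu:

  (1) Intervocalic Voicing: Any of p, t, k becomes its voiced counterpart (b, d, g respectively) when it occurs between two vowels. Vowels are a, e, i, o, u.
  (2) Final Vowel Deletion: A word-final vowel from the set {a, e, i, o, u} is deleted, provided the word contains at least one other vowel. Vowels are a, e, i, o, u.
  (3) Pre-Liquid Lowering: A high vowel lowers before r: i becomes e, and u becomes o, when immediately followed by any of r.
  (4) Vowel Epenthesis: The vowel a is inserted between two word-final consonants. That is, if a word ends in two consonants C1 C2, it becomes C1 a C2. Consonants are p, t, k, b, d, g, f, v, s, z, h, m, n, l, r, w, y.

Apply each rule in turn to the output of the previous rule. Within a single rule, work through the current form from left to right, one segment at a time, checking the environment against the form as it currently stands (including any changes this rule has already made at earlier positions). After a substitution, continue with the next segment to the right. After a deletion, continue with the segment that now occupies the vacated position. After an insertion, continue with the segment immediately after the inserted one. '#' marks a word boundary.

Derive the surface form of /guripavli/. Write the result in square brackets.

[goribaval]

(1) Intervocalic Voicing: [guripavli] → [guribavli]
(2) Final Vowel Deletion: [guribavli] → [guribavl]
(3) Pre-Liquid Lowering: [guribavl] → [goribavl]
(4) Vowel Epenthesis: [goribavl] → [goribaval]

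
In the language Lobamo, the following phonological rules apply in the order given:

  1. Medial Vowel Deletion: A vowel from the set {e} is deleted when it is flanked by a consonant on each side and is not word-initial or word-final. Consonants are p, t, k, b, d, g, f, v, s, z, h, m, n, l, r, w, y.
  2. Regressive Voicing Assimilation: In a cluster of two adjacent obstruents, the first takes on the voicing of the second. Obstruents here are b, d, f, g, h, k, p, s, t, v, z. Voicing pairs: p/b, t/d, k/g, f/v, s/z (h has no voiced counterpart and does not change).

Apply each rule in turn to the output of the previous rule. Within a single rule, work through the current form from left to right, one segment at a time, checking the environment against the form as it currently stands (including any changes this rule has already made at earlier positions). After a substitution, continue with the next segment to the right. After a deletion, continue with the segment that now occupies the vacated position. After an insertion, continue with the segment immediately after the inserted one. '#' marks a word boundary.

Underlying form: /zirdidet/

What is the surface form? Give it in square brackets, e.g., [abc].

[zirditt]

1 Medial Vowel Deletion: [zirdidet] → [zirdidt]
2 Regressive Voicing Assimilation: [zirdidt] → [zirditt]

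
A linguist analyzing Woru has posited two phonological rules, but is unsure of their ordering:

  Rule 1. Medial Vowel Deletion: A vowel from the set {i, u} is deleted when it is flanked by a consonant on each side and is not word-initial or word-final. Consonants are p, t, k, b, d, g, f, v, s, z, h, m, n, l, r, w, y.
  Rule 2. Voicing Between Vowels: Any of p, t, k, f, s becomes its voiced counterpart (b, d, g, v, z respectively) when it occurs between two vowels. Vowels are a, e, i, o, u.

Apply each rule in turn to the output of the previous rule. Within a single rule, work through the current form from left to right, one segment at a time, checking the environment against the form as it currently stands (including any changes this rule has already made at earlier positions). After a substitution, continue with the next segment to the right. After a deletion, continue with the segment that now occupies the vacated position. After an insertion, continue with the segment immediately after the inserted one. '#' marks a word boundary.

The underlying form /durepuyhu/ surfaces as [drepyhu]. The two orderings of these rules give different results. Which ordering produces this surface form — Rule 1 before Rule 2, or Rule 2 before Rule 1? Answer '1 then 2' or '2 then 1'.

1 then 2

Order 1 then 2:
  1 Medial Vowel Deletion: [durepuyhu] → [drepyhu]
  2 Voicing Between Vowels: no change — [drepyhu]
  result: [drepyhu]
Order 2 then 1:
  2 Voicing Between Vowels: [durepuyhu] → [durebuyhu]
  1 Medial Vowel Deletion: [durebuyhu] → [drebyhu]
  result: [drebyhu]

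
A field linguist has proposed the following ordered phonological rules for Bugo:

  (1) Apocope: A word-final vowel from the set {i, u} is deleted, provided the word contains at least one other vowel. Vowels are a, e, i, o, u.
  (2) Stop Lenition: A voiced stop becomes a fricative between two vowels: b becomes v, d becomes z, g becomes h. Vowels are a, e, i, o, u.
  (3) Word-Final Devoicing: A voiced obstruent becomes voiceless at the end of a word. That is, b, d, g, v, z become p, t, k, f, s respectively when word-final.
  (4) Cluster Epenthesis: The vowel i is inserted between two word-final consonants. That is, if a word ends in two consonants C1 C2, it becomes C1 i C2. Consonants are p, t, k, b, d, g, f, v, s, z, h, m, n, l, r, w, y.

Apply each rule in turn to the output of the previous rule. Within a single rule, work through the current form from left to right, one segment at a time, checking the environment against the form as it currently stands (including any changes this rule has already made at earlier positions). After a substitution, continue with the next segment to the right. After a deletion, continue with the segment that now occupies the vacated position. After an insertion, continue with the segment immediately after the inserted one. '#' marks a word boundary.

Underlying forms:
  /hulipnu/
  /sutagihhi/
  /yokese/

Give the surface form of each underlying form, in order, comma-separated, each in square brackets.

[hulipin], [sutahihih], [yokese]

/hulipnu/:
  (1) Apocope: [hulipnu] → [hulipn]
  (2) Stop Lenition: no change — [hulipn]
  (3) Word-Final Devoicing: no change — [hulipn]
  (4) Cluster Epenthesis: [hulipn] → [hulipin]
/sutagihhi/:
  (1) Apocope: [sutagihhi] → [sutagihh]
  (2) Stop Lenition: [sutagihh] → [sutahihh]
  (3) Word-Final Devoicing: no change — [sutahihh]
  (4) Cluster Epenthesis: [sutahihh] → [sutahihih]
/yokese/:
  (1) Apocope: no change — [yokese]
  (2) Stop Lenition: no change — [yokese]
  (3) Word-Final Devoicing: no change — [yokese]
  (4) Cluster Epenthesis: no change — [yokese]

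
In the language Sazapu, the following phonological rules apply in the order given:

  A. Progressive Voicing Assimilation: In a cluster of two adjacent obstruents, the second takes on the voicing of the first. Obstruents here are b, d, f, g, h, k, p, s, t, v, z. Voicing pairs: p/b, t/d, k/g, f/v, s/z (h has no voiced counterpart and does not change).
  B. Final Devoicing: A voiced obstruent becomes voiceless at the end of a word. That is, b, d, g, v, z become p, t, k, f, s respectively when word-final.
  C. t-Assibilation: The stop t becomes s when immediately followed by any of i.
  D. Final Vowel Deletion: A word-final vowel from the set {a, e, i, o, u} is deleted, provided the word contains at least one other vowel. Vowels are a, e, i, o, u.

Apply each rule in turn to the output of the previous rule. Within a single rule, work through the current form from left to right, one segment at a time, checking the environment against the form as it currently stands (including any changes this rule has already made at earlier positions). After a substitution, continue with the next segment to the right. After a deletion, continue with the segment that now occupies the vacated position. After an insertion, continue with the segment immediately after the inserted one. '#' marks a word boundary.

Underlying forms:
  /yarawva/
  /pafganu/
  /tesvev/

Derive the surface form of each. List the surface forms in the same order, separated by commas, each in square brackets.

/yarawva/:
  A Progressive Voicing Assimilation: no change — [yarawva]
  B Final Devoicing: no change — [yarawva]
  C t-Assibilation: no change — [yarawva]
  D Final Vowel Deletion: [yarawva] → [yarawv]
/pafganu/:
  A Progressive Voicing Assimilation: [pafganu] → [pafkanu]
  B Final Devoicing: no change — [pafkanu]
  C t-Assibilation: no change — [pafkanu]
  D Final Vowel Deletion: [pafkanu] → [pafkan]
/tesvev/:
  A Progressive Voicing Assimilation: [tesvev] → [tesfev]
  B Final Devoicing: [tesfev] → [tesfef]
  C t-Assibilation: no change — [tesfef]
  D Final Vowel Deletion: no change — [tesfef]

[yarawv], [pafkan], [tesfef]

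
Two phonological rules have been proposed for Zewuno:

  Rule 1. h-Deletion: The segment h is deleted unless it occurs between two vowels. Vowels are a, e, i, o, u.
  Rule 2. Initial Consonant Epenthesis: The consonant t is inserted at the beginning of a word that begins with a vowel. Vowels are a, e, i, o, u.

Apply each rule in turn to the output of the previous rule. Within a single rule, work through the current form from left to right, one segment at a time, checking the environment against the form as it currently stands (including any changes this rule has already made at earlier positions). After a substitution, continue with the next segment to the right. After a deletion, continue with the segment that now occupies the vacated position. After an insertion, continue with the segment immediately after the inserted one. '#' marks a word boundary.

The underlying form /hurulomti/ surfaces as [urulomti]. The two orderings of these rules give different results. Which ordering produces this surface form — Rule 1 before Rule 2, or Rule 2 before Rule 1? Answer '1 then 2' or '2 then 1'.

2 then 1

Order 1 then 2:
  1 h-Deletion: [hurulomti] → [urulomti]
  2 Initial Consonant Epenthesis: [urulomti] → [turulomti]
  result: [turulomti]
Order 2 then 1:
  2 Initial Consonant Epenthesis: no change — [hurulomti]
  1 h-Deletion: [hurulomti] → [urulomti]
  result: [urulomti]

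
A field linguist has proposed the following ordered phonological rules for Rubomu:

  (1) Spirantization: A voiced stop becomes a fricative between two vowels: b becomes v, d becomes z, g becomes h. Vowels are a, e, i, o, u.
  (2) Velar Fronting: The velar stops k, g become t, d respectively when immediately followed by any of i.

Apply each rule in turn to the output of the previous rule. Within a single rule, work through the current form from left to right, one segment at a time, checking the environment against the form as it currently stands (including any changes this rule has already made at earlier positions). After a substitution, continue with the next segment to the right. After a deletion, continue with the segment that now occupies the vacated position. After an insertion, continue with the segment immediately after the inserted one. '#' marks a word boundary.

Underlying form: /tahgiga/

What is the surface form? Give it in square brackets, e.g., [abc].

[tahdiha]

(1) Spirantization: [tahgiga] → [tahgiha]
(2) Velar Fronting: [tahgiha] → [tahdiha]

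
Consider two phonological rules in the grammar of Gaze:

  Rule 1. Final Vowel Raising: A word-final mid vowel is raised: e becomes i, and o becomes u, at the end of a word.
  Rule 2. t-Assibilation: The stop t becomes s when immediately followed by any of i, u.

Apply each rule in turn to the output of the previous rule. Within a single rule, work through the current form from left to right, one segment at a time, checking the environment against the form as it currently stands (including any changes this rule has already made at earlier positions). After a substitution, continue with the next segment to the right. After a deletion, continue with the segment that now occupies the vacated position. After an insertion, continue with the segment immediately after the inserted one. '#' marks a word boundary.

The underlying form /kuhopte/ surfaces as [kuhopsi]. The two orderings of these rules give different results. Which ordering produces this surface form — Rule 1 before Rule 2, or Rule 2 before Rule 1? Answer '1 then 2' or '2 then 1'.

Order 1 then 2:
  1 Final Vowel Raising: [kuhopte] → [kuhopti]
  2 t-Assibilation: [kuhopti] → [kuhopsi]
  result: [kuhopsi]
Order 2 then 1:
  2 t-Assibilation: no change — [kuhopte]
  1 Final Vowel Raising: [kuhopte] → [kuhopti]
  result: [kuhopti]

1 then 2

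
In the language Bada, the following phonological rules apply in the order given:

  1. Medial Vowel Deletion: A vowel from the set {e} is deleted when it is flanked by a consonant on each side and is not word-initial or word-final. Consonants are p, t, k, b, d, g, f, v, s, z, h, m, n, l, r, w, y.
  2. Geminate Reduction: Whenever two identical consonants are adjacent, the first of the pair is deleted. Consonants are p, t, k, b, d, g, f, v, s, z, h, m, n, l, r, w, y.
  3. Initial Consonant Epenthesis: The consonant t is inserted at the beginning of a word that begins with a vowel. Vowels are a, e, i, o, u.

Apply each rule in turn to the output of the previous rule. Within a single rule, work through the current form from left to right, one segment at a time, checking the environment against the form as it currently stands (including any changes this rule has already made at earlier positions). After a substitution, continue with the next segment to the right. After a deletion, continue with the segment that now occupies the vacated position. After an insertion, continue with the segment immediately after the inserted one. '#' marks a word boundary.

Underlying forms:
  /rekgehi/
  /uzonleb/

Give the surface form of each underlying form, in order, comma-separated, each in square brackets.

/rekgehi/:
  1 Medial Vowel Deletion: [rekgehi] → [rkghi]
  2 Geminate Reduction: no change — [rkghi]
  3 Initial Consonant Epenthesis: no change — [rkghi]
/uzonleb/:
  1 Medial Vowel Deletion: [uzonleb] → [uzonlb]
  2 Geminate Reduction: no change — [uzonlb]
  3 Initial Consonant Epenthesis: [uzonlb] → [tuzonlb]

[rkghi], [tuzonlb]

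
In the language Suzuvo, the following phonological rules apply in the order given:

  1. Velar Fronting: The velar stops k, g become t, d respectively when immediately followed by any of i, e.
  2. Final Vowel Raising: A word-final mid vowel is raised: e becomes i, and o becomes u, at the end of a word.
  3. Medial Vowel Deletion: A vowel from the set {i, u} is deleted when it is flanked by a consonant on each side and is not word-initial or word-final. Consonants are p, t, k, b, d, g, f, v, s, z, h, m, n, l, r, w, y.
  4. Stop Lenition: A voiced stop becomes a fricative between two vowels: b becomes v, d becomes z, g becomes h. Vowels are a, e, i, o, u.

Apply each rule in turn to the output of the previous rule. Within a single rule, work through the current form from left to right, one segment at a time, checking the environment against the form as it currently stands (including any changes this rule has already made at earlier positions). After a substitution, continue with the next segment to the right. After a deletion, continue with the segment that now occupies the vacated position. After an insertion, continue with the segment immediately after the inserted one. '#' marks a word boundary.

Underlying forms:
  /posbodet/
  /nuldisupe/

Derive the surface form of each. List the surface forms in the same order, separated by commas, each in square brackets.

/posbodet/:
  1 Velar Fronting: no change — [posbodet]
  2 Final Vowel Raising: no change — [posbodet]
  3 Medial Vowel Deletion: no change — [posbodet]
  4 Stop Lenition: [posbodet] → [posbozet]
/nuldisupe/:
  1 Velar Fronting: no change — [nuldisupe]
  2 Final Vowel Raising: [nuldisupe] → [nuldisupi]
  3 Medial Vowel Deletion: [nuldisupi] → [nldspi]
  4 Stop Lenition: no change — [nldspi]

[posbozet], [nldspi]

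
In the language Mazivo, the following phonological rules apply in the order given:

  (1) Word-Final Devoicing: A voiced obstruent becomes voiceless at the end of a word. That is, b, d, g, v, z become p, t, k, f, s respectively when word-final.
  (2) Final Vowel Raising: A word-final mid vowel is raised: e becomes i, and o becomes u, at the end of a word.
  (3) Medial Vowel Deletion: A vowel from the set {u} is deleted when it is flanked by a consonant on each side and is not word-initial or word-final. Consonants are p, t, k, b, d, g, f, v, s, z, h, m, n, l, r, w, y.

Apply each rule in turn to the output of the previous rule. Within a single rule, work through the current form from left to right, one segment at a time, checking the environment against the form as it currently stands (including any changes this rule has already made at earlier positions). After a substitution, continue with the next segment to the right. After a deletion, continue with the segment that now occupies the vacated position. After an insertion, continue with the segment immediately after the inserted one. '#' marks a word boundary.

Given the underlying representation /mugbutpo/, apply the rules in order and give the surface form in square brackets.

[mgbtpu]

(1) Word-Final Devoicing: no change — [mugbutpo]
(2) Final Vowel Raising: [mugbutpo] → [mugbutpu]
(3) Medial Vowel Deletion: [mugbutpu] → [mgbtpu]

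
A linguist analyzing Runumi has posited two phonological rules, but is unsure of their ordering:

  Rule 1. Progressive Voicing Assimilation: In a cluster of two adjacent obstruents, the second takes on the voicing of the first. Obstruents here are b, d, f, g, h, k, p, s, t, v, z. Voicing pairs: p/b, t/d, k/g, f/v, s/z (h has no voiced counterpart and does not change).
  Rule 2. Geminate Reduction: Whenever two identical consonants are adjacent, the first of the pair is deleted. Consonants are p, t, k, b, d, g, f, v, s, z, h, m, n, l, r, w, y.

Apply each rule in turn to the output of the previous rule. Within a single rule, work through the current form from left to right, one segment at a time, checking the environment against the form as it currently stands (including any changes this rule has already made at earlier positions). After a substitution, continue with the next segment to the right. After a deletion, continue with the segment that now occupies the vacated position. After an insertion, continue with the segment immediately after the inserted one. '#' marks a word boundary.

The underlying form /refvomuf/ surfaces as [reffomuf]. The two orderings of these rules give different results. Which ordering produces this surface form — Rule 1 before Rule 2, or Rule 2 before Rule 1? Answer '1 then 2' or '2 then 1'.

Order 1 then 2:
  1 Progressive Voicing Assimilation: [refvomuf] → [reffomuf]
  2 Geminate Reduction: [reffomuf] → [refomuf]
  result: [refomuf]
Order 2 then 1:
  2 Geminate Reduction: no change — [refvomuf]
  1 Progressive Voicing Assimilation: [refvomuf] → [reffomuf]
  result: [reffomuf]

2 then 1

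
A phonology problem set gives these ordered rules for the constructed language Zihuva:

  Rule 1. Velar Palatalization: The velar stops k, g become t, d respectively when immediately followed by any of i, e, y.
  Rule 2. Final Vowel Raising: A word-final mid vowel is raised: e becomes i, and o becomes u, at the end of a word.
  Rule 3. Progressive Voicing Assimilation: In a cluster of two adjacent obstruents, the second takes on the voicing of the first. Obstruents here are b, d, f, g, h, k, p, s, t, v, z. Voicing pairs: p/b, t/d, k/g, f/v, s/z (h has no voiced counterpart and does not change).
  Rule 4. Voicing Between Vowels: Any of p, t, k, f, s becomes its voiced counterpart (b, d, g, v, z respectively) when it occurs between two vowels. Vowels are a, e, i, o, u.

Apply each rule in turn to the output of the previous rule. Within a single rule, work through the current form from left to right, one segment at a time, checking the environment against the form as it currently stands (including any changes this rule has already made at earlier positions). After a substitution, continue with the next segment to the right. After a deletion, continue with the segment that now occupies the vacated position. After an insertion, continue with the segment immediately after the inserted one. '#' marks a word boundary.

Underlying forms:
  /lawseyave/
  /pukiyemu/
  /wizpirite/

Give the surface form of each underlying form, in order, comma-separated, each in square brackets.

[lawseyavi], [pudiyemu], [wizbiridi]

/lawseyave/:
  Rule 1 Velar Palatalization: no change — [lawseyave]
  Rule 2 Final Vowel Raising: [lawseyave] → [lawseyavi]
  Rule 3 Progressive Voicing Assimilation: no change — [lawseyavi]
  Rule 4 Voicing Between Vowels: no change — [lawseyavi]
/pukiyemu/:
  Rule 1 Velar Palatalization: [pukiyemu] → [putiyemu]
  Rule 2 Final Vowel Raising: no change — [putiyemu]
  Rule 3 Progressive Voicing Assimilation: no change — [putiyemu]
  Rule 4 Voicing Between Vowels: [putiyemu] → [pudiyemu]
/wizpirite/:
  Rule 1 Velar Palatalization: no change — [wizpirite]
  Rule 2 Final Vowel Raising: [wizpirite] → [wizpiriti]
  Rule 3 Progressive Voicing Assimilation: [wizpiriti] → [wizbiriti]
  Rule 4 Voicing Between Vowels: [wizbiriti] → [wizbiridi]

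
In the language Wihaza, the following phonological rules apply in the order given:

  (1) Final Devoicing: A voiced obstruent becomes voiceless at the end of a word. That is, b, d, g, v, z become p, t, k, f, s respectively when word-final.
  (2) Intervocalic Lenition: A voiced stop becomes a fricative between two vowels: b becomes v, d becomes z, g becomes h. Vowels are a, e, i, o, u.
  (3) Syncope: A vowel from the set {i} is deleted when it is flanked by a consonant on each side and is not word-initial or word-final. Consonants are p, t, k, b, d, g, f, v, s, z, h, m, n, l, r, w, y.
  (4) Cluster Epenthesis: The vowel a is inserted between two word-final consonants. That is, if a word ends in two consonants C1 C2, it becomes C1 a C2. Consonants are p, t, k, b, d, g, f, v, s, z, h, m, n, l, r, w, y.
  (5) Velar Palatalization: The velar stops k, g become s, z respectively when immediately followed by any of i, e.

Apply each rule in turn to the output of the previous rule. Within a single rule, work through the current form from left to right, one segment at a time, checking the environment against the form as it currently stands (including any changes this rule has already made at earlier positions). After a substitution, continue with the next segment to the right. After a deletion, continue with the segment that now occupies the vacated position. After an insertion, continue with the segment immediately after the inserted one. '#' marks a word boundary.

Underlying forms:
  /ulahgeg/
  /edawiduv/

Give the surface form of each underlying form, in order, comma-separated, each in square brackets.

/ulahgeg/:
  (1) Final Devoicing: [ulahgeg] → [ulahgek]
  (2) Intervocalic Lenition: no change — [ulahgek]
  (3) Syncope: no change — [ulahgek]
  (4) Cluster Epenthesis: no change — [ulahgek]
  (5) Velar Palatalization: [ulahgek] → [ulahzek]
/edawiduv/:
  (1) Final Devoicing: [edawiduv] → [edawiduf]
  (2) Intervocalic Lenition: [edawiduf] → [ezawizuf]
  (3) Syncope: [ezawizuf] → [ezawzuf]
  (4) Cluster Epenthesis: no change — [ezawzuf]
  (5) Velar Palatalization: no change — [ezawzuf]

[ulahzek], [ezawzuf]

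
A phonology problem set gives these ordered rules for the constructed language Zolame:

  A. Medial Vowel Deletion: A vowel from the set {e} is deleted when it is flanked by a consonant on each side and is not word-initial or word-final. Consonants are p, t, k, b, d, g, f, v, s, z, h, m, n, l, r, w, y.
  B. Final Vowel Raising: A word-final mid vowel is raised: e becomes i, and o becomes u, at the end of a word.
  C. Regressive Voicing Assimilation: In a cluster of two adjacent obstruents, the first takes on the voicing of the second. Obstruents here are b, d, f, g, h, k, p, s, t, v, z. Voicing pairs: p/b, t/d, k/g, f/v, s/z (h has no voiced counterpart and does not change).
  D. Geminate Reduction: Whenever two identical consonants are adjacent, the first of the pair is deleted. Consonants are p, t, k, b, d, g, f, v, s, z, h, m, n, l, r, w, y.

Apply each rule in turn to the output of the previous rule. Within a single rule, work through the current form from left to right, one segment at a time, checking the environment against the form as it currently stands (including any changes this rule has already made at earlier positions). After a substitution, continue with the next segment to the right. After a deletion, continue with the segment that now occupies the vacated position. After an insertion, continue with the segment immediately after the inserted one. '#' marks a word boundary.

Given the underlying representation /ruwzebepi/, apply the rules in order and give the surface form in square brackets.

[ruwzpi]

A Medial Vowel Deletion: [ruwzebepi] → [ruwzbpi]
B Final Vowel Raising: no change — [ruwzbpi]
C Regressive Voicing Assimilation: [ruwzbpi] → [ruwzppi]
D Geminate Reduction: [ruwzppi] → [ruwzpi]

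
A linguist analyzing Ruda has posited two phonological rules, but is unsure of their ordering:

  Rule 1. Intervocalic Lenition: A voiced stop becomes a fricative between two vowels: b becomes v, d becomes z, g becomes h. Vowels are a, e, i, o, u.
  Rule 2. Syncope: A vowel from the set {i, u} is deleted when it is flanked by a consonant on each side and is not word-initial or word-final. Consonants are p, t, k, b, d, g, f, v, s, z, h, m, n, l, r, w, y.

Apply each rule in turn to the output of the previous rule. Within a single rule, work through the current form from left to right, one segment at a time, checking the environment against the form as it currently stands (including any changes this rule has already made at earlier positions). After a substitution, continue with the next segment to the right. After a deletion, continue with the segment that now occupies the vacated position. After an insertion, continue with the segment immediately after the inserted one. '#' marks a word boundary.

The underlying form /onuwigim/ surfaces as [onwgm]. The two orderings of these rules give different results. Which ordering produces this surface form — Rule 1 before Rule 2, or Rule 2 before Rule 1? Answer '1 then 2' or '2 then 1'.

2 then 1

Order 1 then 2:
  1 Intervocalic Lenition: [onuwigim] → [onuwihim]
  2 Syncope: [onuwihim] → [onwhm]
  result: [onwhm]
Order 2 then 1:
  2 Syncope: [onuwigim] → [onwgm]
  1 Intervocalic Lenition: no change — [onwgm]
  result: [onwgm]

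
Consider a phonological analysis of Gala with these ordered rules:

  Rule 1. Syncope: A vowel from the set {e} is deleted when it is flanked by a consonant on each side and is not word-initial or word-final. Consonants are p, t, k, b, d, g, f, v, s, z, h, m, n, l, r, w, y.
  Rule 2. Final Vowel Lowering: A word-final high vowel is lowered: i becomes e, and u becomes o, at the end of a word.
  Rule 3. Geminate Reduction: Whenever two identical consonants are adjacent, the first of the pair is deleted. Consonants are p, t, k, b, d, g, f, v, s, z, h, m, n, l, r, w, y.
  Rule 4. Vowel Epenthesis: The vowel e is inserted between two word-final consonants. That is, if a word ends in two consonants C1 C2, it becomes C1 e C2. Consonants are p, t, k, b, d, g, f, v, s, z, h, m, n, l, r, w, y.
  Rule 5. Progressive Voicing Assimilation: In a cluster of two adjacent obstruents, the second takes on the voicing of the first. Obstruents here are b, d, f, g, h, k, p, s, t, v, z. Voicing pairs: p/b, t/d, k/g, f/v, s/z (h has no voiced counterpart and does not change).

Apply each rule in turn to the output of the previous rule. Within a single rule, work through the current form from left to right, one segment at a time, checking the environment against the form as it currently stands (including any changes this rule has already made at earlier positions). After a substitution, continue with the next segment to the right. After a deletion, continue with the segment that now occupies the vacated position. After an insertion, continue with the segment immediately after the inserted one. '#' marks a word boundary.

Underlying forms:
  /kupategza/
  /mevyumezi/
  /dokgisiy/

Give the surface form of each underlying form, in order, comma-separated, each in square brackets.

[kupatksa], [mvyumze], [dokkisiy]

/kupategza/:
  Rule 1 Syncope: [kupategza] → [kupatgza]
  Rule 2 Final Vowel Lowering: no change — [kupatgza]
  Rule 3 Geminate Reduction: no change — [kupatgza]
  Rule 4 Vowel Epenthesis: no change — [kupatgza]
  Rule 5 Progressive Voicing Assimilation: [kupatgza] → [kupatksa]
/mevyumezi/:
  Rule 1 Syncope: [mevyumezi] → [mvyumzi]
  Rule 2 Final Vowel Lowering: [mvyumzi] → [mvyumze]
  Rule 3 Geminate Reduction: no change — [mvyumze]
  Rule 4 Vowel Epenthesis: no change — [mvyumze]
  Rule 5 Progressive Voicing Assimilation: no change — [mvyumze]
/dokgisiy/:
  Rule 1 Syncope: no change — [dokgisiy]
  Rule 2 Final Vowel Lowering: no change — [dokgisiy]
  Rule 3 Geminate Reduction: no change — [dokgisiy]
  Rule 4 Vowel Epenthesis: no change — [dokgisiy]
  Rule 5 Progressive Voicing Assimilation: [dokgisiy] → [dokkisiy]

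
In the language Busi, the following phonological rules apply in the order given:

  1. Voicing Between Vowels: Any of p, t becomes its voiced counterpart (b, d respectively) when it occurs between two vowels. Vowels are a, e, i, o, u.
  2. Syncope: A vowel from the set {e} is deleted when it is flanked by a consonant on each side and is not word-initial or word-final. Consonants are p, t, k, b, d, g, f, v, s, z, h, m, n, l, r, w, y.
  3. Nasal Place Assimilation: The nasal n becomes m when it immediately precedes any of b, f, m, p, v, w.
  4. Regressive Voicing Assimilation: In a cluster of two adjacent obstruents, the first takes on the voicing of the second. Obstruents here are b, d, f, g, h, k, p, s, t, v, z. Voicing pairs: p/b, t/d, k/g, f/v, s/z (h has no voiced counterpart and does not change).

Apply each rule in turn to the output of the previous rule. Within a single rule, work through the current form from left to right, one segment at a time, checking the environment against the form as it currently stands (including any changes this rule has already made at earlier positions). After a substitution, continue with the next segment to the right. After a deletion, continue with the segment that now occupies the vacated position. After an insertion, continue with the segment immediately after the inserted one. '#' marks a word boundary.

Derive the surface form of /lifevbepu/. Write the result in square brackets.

[livvbbu]

1 Voicing Between Vowels: [lifevbepu] → [lifevbebu]
2 Syncope: [lifevbebu] → [lifvbbu]
3 Nasal Place Assimilation: no change — [lifvbbu]
4 Regressive Voicing Assimilation: [lifvbbu] → [livvbbu]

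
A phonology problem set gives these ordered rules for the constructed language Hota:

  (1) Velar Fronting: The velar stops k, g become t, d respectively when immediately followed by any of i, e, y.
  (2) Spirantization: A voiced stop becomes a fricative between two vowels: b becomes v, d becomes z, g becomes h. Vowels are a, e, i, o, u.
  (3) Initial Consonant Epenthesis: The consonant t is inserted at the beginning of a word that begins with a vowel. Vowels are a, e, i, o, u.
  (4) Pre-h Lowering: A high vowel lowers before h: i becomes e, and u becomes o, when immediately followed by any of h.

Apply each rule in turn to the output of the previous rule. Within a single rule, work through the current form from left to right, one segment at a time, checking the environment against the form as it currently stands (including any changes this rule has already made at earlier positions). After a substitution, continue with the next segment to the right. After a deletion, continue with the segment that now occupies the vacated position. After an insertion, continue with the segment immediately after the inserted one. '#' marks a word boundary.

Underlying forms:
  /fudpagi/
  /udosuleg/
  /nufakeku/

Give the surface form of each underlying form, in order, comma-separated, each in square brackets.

[fudpazi], [tuzosuleg], [nufateku]

/fudpagi/:
  (1) Velar Fronting: [fudpagi] → [fudpadi]
  (2) Spirantization: [fudpadi] → [fudpazi]
  (3) Initial Consonant Epenthesis: no change — [fudpazi]
  (4) Pre-h Lowering: no change — [fudpazi]
/udosuleg/:
  (1) Velar Fronting: no change — [udosuleg]
  (2) Spirantization: [udosuleg] → [uzosuleg]
  (3) Initial Consonant Epenthesis: [uzosuleg] → [tuzosuleg]
  (4) Pre-h Lowering: no change — [tuzosuleg]
/nufakeku/:
  (1) Velar Fronting: [nufakeku] → [nufateku]
  (2) Spirantization: no change — [nufateku]
  (3) Initial Consonant Epenthesis: no change — [nufateku]
  (4) Pre-h Lowering: no change — [nufateku]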